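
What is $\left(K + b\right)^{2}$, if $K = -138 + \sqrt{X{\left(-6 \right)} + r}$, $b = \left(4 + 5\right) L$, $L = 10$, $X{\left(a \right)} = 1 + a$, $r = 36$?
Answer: $\left(48 - \sqrt{31}\right)^{2} \approx 1800.5$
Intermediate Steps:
$b = 90$ ($b = \left(4 + 5\right) 10 = 9 \cdot 10 = 90$)
$K = -138 + \sqrt{31}$ ($K = -138 + \sqrt{\left(1 - 6\right) + 36} = -138 + \sqrt{-5 + 36} = -138 + \sqrt{31} \approx -132.43$)
$\left(K + b\right)^{2} = \left(\left(-138 + \sqrt{31}\right) + 90\right)^{2} = \left(-48 + \sqrt{31}\right)^{2}$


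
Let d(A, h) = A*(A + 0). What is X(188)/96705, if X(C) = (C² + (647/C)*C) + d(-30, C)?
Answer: 4099/10745 ≈ 0.38148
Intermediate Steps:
d(A, h) = A² (d(A, h) = A*A = A²)
X(C) = 1547 + C² (X(C) = (C² + (647/C)*C) + (-30)² = (C² + 647) + 900 = (647 + C²) + 900 = 1547 + C²)
X(188)/96705 = (1547 + 188²)/96705 = (1547 + 35344)*(1/96705) = 36891*(1/96705) = 4099/10745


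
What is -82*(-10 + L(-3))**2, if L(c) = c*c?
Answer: -82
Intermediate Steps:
L(c) = c**2
-82*(-10 + L(-3))**2 = -82*(-10 + (-3)**2)**2 = -82*(-10 + 9)**2 = -82*(-1)**2 = -82*1 = -82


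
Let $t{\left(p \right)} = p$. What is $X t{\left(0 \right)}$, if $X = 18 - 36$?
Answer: $0$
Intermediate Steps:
$X = -18$ ($X = 18 - 36 = -18$)
$X t{\left(0 \right)} = \left(-18\right) 0 = 0$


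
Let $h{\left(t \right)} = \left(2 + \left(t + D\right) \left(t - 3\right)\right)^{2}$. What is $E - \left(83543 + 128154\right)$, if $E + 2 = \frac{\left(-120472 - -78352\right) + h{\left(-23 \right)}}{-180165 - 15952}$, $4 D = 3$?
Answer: $- \frac{166072270573}{784468} \approx -2.117 \cdot 10^{5}$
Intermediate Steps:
$D = \frac{3}{4}$ ($D = \frac{1}{4} \cdot 3 = \frac{3}{4} \approx 0.75$)
$h{\left(t \right)} = \left(2 + \left(-3 + t\right) \left(\frac{3}{4} + t\right)\right)^{2}$ ($h{\left(t \right)} = \left(2 + \left(t + \frac{3}{4}\right) \left(t - 3\right)\right)^{2} = \left(2 + \left(\frac{3}{4} + t\right) \left(-3 + t\right)\right)^{2} = \left(2 + \left(-3 + t\right) \left(\frac{3}{4} + t\right)\right)^{2}$)
$E = - \frac{2748377}{784468}$ ($E = -2 + \frac{\left(-120472 - -78352\right) + \frac{\left(1 - 4 \left(-23\right)^{2} + 9 \left(-23\right)\right)^{2}}{16}}{-180165 - 15952} = -2 + \frac{\left(-120472 + 78352\right) + \frac{\left(1 - 2116 - 207\right)^{2}}{16}}{-196117} = -2 + \left(-42120 + \frac{\left(1 - 2116 - 207\right)^{2}}{16}\right) \left(- \frac{1}{196117}\right) = -2 + \left(-42120 + \frac{\left(-2322\right)^{2}}{16}\right) \left(- \frac{1}{196117}\right) = -2 + \left(-42120 + \frac{1}{16} \cdot 5391684\right) \left(- \frac{1}{196117}\right) = -2 + \left(-42120 + \frac{1347921}{4}\right) \left(- \frac{1}{196117}\right) = -2 + \frac{1179441}{4} \left(- \frac{1}{196117}\right) = -2 - \frac{1179441}{784468} = - \frac{2748377}{784468} \approx -3.5035$)
$E - \left(83543 + 128154\right) = - \frac{2748377}{784468} - \left(83543 + 128154\right) = - \frac{2748377}{784468} - 211697 = - \frac{166072270573}{784468}$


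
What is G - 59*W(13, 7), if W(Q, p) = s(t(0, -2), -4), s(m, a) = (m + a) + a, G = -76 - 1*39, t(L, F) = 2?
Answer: 239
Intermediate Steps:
G = -115 (G = -76 - 39 = -115)
s(m, a) = m + 2*a (s(m, a) = (a + m) + a = m + 2*a)
W(Q, p) = -6 (W(Q, p) = 2 + 2*(-4) = 2 - 8 = -6)
G - 59*W(13, 7) = -115 - 59*(-6) = -115 + 354 = 239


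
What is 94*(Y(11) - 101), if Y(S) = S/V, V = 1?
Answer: -8460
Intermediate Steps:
Y(S) = S (Y(S) = S/1 = S*1 = S)
94*(Y(11) - 101) = 94*(11 - 101) = 94*(-90) = -8460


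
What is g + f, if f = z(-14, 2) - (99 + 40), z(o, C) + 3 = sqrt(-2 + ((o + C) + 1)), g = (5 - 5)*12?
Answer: -142 + I*sqrt(13) ≈ -142.0 + 3.6056*I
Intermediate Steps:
g = 0 (g = 0*12 = 0)
z(o, C) = -3 + sqrt(-1 + C + o) (z(o, C) = -3 + sqrt(-2 + ((o + C) + 1)) = -3 + sqrt(-2 + ((C + o) + 1)) = -3 + sqrt(-2 + (1 + C + o)) = -3 + sqrt(-1 + C + o))
f = -142 + I*sqrt(13) (f = (-3 + sqrt(-1 + 2 - 14)) - (99 + 40) = (-3 + sqrt(-13)) - 1*139 = (-3 + I*sqrt(13)) - 139 = -142 + I*sqrt(13) ≈ -142.0 + 3.6056*I)
g + f = 0 + (-142 + I*sqrt(13)) = -142 + I*sqrt(13)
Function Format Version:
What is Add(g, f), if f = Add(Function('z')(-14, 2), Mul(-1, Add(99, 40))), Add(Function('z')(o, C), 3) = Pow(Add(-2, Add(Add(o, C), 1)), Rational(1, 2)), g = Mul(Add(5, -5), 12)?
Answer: Add(-142, Mul(I, Pow(13, Rational(1, 2)))) ≈ Add(-142.00, Mul(3.6056, I))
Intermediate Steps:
g = 0 (g = Mul(0, 12) = 0)
Function('z')(o, C) = Add(-3, Pow(Add(-1, C, o), Rational(1, 2))) (Function('z')(o, C) = Add(-3, Pow(Add(-2, Add(Add(o, C), 1)), Rational(1, 2))) = Add(-3, Pow(Add(-2, Add(Add(C, o), 1)), Rational(1, 2))) = Add(-3, Pow(Add(-2, Add(1, C, o)), Rational(1, 2))) = Add(-3, Pow(Add(-1, C, o), Rational(1, 2))))
f = Add(-142, Mul(I, Pow(13, Rational(1, 2)))) (f = Add(Add(-3, Pow(Add(-1, 2, -14), Rational(1, 2))), Mul(-1, Add(99, 40))) = Add(Add(-3, Pow(-13, Rational(1, 2))), Mul(-1, 139)) = Add(Add(-3, Mul(I, Pow(13, Rational(1, 2)))), -139) = Add(-142, Mul(I, Pow(13, Rational(1, 2)))) ≈ Add(-142.00, Mul(3.6056, I)))
Add(g, f) = Add(0, Add(-142, Mul(I, Pow(13, Rational(1, 2))))) = Add(-142, Mul(I, Pow(13, Rational(1, 2))))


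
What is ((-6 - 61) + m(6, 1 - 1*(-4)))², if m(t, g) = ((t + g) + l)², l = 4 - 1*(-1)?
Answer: 35721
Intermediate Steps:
l = 5 (l = 4 + 1 = 5)
m(t, g) = (5 + g + t)² (m(t, g) = ((t + g) + 5)² = ((g + t) + 5)² = (5 + g + t)²)
((-6 - 61) + m(6, 1 - 1*(-4)))² = ((-6 - 61) + (5 + (1 - 1*(-4)) + 6)²)² = (-67 + (5 + (1 + 4) + 6)²)² = (-67 + (5 + 5 + 6)²)² = (-67 + 16²)² = (-67 + 256)² = 189² = 35721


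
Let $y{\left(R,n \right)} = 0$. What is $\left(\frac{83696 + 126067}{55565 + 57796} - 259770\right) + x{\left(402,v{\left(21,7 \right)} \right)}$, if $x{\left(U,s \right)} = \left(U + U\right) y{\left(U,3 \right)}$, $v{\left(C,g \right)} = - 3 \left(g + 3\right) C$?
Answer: $- \frac{9815859069}{37787} \approx -2.5977 \cdot 10^{5}$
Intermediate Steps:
$v{\left(C,g \right)} = C \left(-9 - 3 g\right)$ ($v{\left(C,g \right)} = - 3 \left(3 + g\right) C = \left(-9 - 3 g\right) C = C \left(-9 - 3 g\right)$)
$x{\left(U,s \right)} = 0$ ($x{\left(U,s \right)} = \left(U + U\right) 0 = 2 U 0 = 0$)
$\left(\frac{83696 + 126067}{55565 + 57796} - 259770\right) + x{\left(402,v{\left(21,7 \right)} \right)} = \left(\frac{83696 + 126067}{55565 + 57796} - 259770\right) + 0 = \left(\frac{209763}{113361} - 259770\right) + 0 = \left(209763 \cdot \frac{1}{113361} - 259770\right) + 0 = \left(\frac{69921}{37787} - 259770\right) + 0 = - \frac{9815859069}{37787} + 0 = - \frac{9815859069}{37787}$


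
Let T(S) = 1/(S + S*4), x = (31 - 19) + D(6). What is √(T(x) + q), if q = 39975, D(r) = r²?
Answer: √143910015/60 ≈ 199.94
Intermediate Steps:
x = 48 (x = (31 - 19) + 6² = 12 + 36 = 48)
T(S) = 1/(5*S) (T(S) = 1/(S + 4*S) = 1/(5*S))
√(T(x) + q) = √((⅕)/48 + 39975) = √((⅕)*(1/48) + 39975) = √(1/240 + 39975) = √(9594001/240) = √143910015/60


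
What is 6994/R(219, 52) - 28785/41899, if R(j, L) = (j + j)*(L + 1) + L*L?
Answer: -226504012/542969141 ≈ -0.41716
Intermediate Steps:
R(j, L) = L**2 + 2*j*(1 + L) (R(j, L) = (2*j)*(1 + L) + L**2 = 2*j*(1 + L) + L**2 = L**2 + 2*j*(1 + L))
6994/R(219, 52) - 28785/41899 = 6994/(52**2 + 2*219 + 2*52*219) - 28785/41899 = 6994/(2704 + 438 + 22776) - 28785*1/41899 = 6994/25918 - 28785/41899 = 6994*(1/25918) - 28785/41899 = 3497/12959 - 28785/41899 = -226504012/542969141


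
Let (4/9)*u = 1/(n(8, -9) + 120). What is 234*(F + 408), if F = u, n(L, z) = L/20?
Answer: 114953553/1204 ≈ 95476.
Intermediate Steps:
n(L, z) = L/20 (n(L, z) = L*(1/20) = L/20)
u = 45/2408 (u = 9/(4*((1/20)*8 + 120)) = 9/(4*(⅖ + 120)) = 9/(4*(602/5)) = (9/4)*(5/602) = 45/2408 ≈ 0.018688)
F = 45/2408 ≈ 0.018688
234*(F + 408) = 234*(45/2408 + 408) = 234*(982509/2408) = 114953553/1204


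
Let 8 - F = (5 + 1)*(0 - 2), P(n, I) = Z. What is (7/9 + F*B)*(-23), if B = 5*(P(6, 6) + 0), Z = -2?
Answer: 41239/9 ≈ 4582.1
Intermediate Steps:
P(n, I) = -2
F = 20 (F = 8 - (5 + 1)*(0 - 2) = 8 - 6*(-2) = 8 - 1*(-12) = 8 + 12 = 20)
B = -10 (B = 5*(-2 + 0) = 5*(-2) = -10)
(7/9 + F*B)*(-23) = (7/9 + 20*(-10))*(-23) = (7*(⅑) - 200)*(-23) = (7/9 - 200)*(-23) = -1793/9*(-23) = 41239/9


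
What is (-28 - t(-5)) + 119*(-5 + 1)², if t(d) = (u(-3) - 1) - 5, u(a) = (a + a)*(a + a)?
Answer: 1846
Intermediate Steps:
u(a) = 4*a² (u(a) = (2*a)*(2*a) = 4*a²)
t(d) = 30 (t(d) = (4*(-3)² - 1) - 5 = (4*9 - 1) - 5 = (36 - 1) - 5 = 35 - 5 = 30)
(-28 - t(-5)) + 119*(-5 + 1)² = (-28 - 1*30) + 119*(-5 + 1)² = (-28 - 30) + 119*(-4)² = -58 + 119*16 = -58 + 1904 = 1846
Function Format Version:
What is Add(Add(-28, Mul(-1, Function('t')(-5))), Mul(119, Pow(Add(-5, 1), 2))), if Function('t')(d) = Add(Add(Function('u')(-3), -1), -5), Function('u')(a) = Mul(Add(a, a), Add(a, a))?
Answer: 1846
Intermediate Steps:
Function('u')(a) = Mul(4, Pow(a, 2)) (Function('u')(a) = Mul(Mul(2, a), Mul(2, a)) = Mul(4, Pow(a, 2)))
Function('t')(d) = 30 (Function('t')(d) = Add(Add(Mul(4, Pow(-3, 2)), -1), -5) = Add(Add(Mul(4, 9), -1), -5) = Add(Add(36, -1), -5) = Add(35, -5) = 30)
Add(Add(-28, Mul(-1, Function('t')(-5))), Mul(119, Pow(Add(-5, 1), 2))) = Add(Add(-28, Mul(-1, 30)), Mul(119, Pow(Add(-5, 1), 2))) = Add(Add(-28, -30), Mul(119, Pow(-4, 2))) = Add(-58, Mul(119, 16)) = Add(-58, 1904) = 1846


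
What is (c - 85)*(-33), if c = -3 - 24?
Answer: 3696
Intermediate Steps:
c = -27
(c - 85)*(-33) = (-27 - 85)*(-33) = -112*(-33) = 3696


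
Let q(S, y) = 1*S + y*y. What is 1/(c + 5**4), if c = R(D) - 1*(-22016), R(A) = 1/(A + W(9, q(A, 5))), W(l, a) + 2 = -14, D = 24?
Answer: 8/181129 ≈ 4.4167e-5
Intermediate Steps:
q(S, y) = S + y**2
W(l, a) = -16 (W(l, a) = -2 - 14 = -16)
R(A) = 1/(-16 + A) (R(A) = 1/(A - 16) = 1/(-16 + A))
c = 176129/8 (c = 1/(-16 + 24) - 1*(-22016) = 1/8 + 22016 = 176129/8 ≈ 22016.)
1/(c + 5**4) = 1/(176129/8 + 5**4) = 1/(176129/8 + 625) = 1/(181129/8) = 8/181129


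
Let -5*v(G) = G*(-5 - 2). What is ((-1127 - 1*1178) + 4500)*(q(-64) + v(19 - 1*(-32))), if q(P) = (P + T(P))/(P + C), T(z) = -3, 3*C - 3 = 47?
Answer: 22695861/142 ≈ 1.5983e+5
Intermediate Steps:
C = 50/3 (C = 1 + (⅓)*47 = 1 + 47/3 = 50/3 ≈ 16.667)
v(G) = 7*G/5 (v(G) = -G*(-5 - 2)/5 = -G*(-7)/5 = -(-7)*G/5 = 7*G/5)
q(P) = (-3 + P)/(50/3 + P) (q(P) = (P - 3)/(P + 50/3) = (-3 + P)/(50/3 + P))
((-1127 - 1*1178) + 4500)*(q(-64) + v(19 - 1*(-32))) = ((-1127 - 1*1178) + 4500)*(3*(-3 - 64)/(50 + 3*(-64)) + 7*(19 - 1*(-32))/5) = ((-1127 - 1178) + 4500)*(3*(-67)/(50 - 192) + 7*(19 + 32)/5) = (-2305 + 4500)*(3*(-67)/(-142) + (7/5)*51) = 2195*(3*(-1/142)*(-67) + 357/5) = 2195*(201/142 + 357/5) = 2195*(51699/710) = 22695861/142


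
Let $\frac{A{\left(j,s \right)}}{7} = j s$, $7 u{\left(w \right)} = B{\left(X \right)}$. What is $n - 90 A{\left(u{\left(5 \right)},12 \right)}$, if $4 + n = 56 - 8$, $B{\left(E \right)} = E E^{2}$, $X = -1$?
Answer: $1124$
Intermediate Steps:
$B{\left(E \right)} = E^{3}$
$u{\left(w \right)} = - \frac{1}{7}$ ($u{\left(w \right)} = \frac{\left(-1\right)^{3}}{7} = \frac{1}{7} \left(-1\right) = - \frac{1}{7}$)
$n = 44$ ($n = -4 + \left(56 - 8\right) = -4 + 48 = 44$)
$A{\left(j,s \right)} = 7 j s$
$n - 90 A{\left(u{\left(5 \right)},12 \right)} = 44 - 90 \cdot 7 \left(- \frac{1}{7}\right) 12 = 44 - -1080 = 44 + 1080 = 1124$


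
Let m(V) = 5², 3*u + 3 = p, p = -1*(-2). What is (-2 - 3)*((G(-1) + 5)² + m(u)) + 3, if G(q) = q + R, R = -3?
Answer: -127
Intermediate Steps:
G(q) = -3 + q (G(q) = q - 3 = -3 + q)
p = 2
u = -⅓ (u = -1 + (⅓)*2 = -1 + ⅔ = -⅓ ≈ -0.33333)
m(V) = 25
(-2 - 3)*((G(-1) + 5)² + m(u)) + 3 = (-2 - 3)*(((-3 - 1) + 5)² + 25) + 3 = -5*((-4 + 5)² + 25) + 3 = -5*(1² + 25) + 3 = -5*(1 + 25) + 3 = -5*26 + 3 = -130 + 3 = -127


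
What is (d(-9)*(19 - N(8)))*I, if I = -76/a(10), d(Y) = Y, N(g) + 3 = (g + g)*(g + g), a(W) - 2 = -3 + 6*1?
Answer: -160056/5 ≈ -32011.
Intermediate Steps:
a(W) = 5 (a(W) = 2 + (-3 + 6*1) = 2 + (-3 + 6) = 2 + 3 = 5)
N(g) = -3 + 4*g**2 (N(g) = -3 + (g + g)*(g + g) = -3 + (2*g)*(2*g) = -3 + 4*g**2)
I = -76/5 ≈ -15.200
(d(-9)*(19 - N(8)))*I = -9*(19 - (-3 + 4*8**2))*(-76/5) = -9*(19 - (-3 + 4*64))*(-76/5) = -9*(19 - (-3 + 256))*(-76/5) = -9*(19 - 1*253)*(-76/5) = -9*(19 - 253)*(-76/5) = -9*(-234)*(-76/5) = 2106*(-76/5) = -160056/5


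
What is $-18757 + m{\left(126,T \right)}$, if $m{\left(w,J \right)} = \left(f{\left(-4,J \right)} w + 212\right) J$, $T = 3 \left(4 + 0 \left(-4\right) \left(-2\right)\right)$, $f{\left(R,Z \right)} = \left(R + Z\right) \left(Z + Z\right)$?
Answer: $274091$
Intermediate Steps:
$f{\left(R,Z \right)} = 2 Z \left(R + Z\right)$ ($f{\left(R,Z \right)} = \left(R + Z\right) 2 Z = 2 Z \left(R + Z\right)$)
$T = 12$ ($T = 3 \left(4 + 0 \left(-2\right)\right) = 3 \left(4 + 0\right) = 3 \cdot 4 = 12$)
$m{\left(w,J \right)} = J \left(212 + 2 J w \left(-4 + J\right)\right)$ ($m{\left(w,J \right)} = \left(2 J \left(-4 + J\right) w + 212\right) J = \left(2 J w \left(-4 + J\right) + 212\right) J = \left(212 + 2 J w \left(-4 + J\right)\right) J = J \left(212 + 2 J w \left(-4 + J\right)\right)$)
$-18757 + m{\left(126,T \right)} = -18757 + 2 \cdot 12 \left(106 + 12 \cdot 126 \left(-4 + 12\right)\right) = -18757 + 2 \cdot 12 \left(106 + 12 \cdot 126 \cdot 8\right) = -18757 + 2 \cdot 12 \left(106 + 12096\right) = -18757 + 2 \cdot 12 \cdot 12202 = -18757 + 292848 = 274091$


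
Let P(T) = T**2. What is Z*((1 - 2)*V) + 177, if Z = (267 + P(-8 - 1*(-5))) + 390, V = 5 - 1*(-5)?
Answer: -6483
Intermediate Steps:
V = 10 (V = 5 + 5 = 10)
Z = 666 (Z = (267 + (-8 - 1*(-5))**2) + 390 = (267 + (-8 + 5)**2) + 390 = (267 + (-3)**2) + 390 = (267 + 9) + 390 = 276 + 390 = 666)
Z*((1 - 2)*V) + 177 = 666*((1 - 2)*10) + 177 = 666*(-1*10) + 177 = 666*(-10) + 177 = -6660 + 177 = -6483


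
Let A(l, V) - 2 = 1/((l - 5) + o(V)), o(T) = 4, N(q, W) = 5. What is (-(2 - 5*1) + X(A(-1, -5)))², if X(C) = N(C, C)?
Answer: 64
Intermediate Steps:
A(l, V) = 2 + 1/(-1 + l) (A(l, V) = 2 + 1/((l - 5) + 4) = 2 + 1/((-5 + l) + 4) = 2 + 1/(-1 + l))
X(C) = 5
(-(2 - 5*1) + X(A(-1, -5)))² = (-(2 - 5*1) + 5)² = (-(2 - 5) + 5)² = (-1*(-3) + 5)² = (3 + 5)² = 8² = 64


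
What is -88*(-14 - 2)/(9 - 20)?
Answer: -128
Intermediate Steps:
-88*(-14 - 2)/(9 - 20) = -(-1408)/(-11) = -(-1408)*(-1)/11 = -88*16/11 = -128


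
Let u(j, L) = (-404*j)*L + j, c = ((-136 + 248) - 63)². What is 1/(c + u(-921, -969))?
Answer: -1/360547916 ≈ -2.7736e-9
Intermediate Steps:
c = 2401 (c = (112 - 63)² = 49² = 2401)
u(j, L) = j - 404*L*j (u(j, L) = -404*L*j + j = j - 404*L*j)
1/(c + u(-921, -969)) = 1/(2401 - 921*(1 - 404*(-969))) = 1/(2401 - 921*(1 + 391476)) = 1/(2401 - 921*391477) = 1/(2401 - 360550317) = 1/(-360547916) = -1/360547916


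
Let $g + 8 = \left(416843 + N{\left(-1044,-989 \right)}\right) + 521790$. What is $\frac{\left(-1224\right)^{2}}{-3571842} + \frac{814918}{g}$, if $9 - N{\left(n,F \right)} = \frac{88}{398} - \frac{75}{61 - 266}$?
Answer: $\frac{2045896836585502}{4559045561290219} \approx 0.44876$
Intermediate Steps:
$N{\left(n,F \right)} = \frac{68642}{8159}$ ($N{\left(n,F \right)} = 9 - \left(\frac{88}{398} - \frac{75}{61 - 266}\right) = 9 - \left(88 \cdot \frac{1}{398} - \frac{75}{61 - 266}\right) = 9 - \left(\frac{44}{199} - \frac{75}{-205}\right) = 9 - \left(\frac{44}{199} - - \frac{15}{41}\right) = 9 - \left(\frac{44}{199} + \frac{15}{41}\right) = 9 - \frac{4789}{8159} = \frac{68642}{8159}$)
$g = \frac{7658310017}{8159}$ ($g = -8 + \left(\left(416843 + \frac{68642}{8159}\right) + 521790\right) = -8 + \left(\frac{3401090679}{8159} + 521790\right) = -8 + \frac{7658375289}{8159} = \frac{7658310017}{8159} \approx 9.3863 \cdot 10^{5}$)
$\frac{\left(-1224\right)^{2}}{-3571842} + \frac{814918}{g} = \frac{\left(-1224\right)^{2}}{-3571842} + \frac{814918}{\frac{7658310017}{8159}} = 1498176 \left(- \frac{1}{3571842}\right) + 814918 \cdot \frac{8159}{7658310017} = - \frac{249696}{595307} + \frac{6648915962}{7658310017} = \frac{2045896836585502}{4559045561290219}$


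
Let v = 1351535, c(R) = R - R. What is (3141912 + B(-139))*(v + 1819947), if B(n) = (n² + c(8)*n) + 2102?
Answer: 10032460012470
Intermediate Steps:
c(R) = 0
B(n) = 2102 + n² (B(n) = (n² + 0*n) + 2102 = (n² + 0) + 2102 = n² + 2102 = 2102 + n²)
(3141912 + B(-139))*(v + 1819947) = (3141912 + (2102 + (-139)²))*(1351535 + 1819947) = (3141912 + (2102 + 19321))*3171482 = (3141912 + 21423)*3171482 = 3163335*3171482 = 10032460012470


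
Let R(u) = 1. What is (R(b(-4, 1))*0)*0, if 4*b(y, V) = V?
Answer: 0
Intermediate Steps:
b(y, V) = V/4
(R(b(-4, 1))*0)*0 = (1*0)*0 = 0*0 = 0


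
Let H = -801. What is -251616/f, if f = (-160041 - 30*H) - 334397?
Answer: 31452/58801 ≈ 0.53489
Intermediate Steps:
f = -470408 (f = (-160041 - 30*(-801)) - 334397 = (-160041 + 24030) - 334397 = -136011 - 334397 = -470408)
-251616/f = -251616/(-470408) = -251616*(-1/470408) = 31452/58801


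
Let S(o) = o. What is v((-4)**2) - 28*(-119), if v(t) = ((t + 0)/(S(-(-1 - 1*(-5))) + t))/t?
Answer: 39985/12 ≈ 3332.1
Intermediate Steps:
v(t) = 1/(-4 + t) (v(t) = ((t + 0)/(-(-1 - 1*(-5)) + t))/t = (t/(-(-1 + 5) + t))/t = (t/(-1*4 + t))/t = (t/(-4 + t))/t = 1/(-4 + t))
v((-4)**2) - 28*(-119) = 1/(-4 + (-4)**2) - 28*(-119) = 1/(-4 + 16) + 3332 = 1/12 + 3332 = 39985/12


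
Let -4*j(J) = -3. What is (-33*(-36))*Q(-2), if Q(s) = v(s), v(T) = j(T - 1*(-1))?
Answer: 891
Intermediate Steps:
j(J) = ¾ (j(J) = -¼*(-3) = ¾)
v(T) = ¾
Q(s) = ¾
(-33*(-36))*Q(-2) = -33*(-36)*(¾) = 1188*(¾) = 891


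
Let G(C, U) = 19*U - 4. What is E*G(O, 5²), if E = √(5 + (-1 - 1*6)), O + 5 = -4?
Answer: 471*I*√2 ≈ 666.09*I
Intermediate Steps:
O = -9 (O = -5 - 4 = -9)
G(C, U) = -4 + 19*U
E = I*√2 (E = √(5 + (-1 - 6)) = √(5 - 7) = √(-2) = I*√2 ≈ 1.4142*I)
E*G(O, 5²) = (I*√2)*(-4 + 19*5²) = (I*√2)*(-4 + 19*25) = (I*√2)*(-4 + 475) = (I*√2)*471 = 471*I*√2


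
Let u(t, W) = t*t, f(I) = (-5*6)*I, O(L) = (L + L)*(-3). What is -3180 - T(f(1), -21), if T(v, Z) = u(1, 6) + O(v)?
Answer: -3361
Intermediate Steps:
O(L) = -6*L (O(L) = (2*L)*(-3) = -6*L)
f(I) = -30*I
u(t, W) = t²
T(v, Z) = 1 - 6*v (T(v, Z) = 1² - 6*v = 1 - 6*v)
-3180 - T(f(1), -21) = -3180 - (1 - (-180)) = -3180 - (1 - 6*(-30)) = -3180 - (1 + 180) = -3180 - 1*181 = -3180 - 181 = -3361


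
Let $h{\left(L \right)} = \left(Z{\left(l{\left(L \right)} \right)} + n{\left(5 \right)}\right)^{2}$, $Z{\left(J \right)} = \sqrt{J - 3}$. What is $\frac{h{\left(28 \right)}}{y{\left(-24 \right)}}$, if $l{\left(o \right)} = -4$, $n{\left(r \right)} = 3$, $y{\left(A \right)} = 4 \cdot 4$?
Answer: $\frac{\left(3 + i \sqrt{7}\right)^{2}}{16} \approx 0.125 + 0.99216 i$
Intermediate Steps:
$y{\left(A \right)} = 16$
$Z{\left(J \right)} = \sqrt{-3 + J}$
$h{\left(L \right)} = \left(3 + i \sqrt{7}\right)^{2}$ ($h{\left(L \right)} = \left(\sqrt{-3 - 4} + 3\right)^{2} = \left(\sqrt{-7} + 3\right)^{2} = \left(i \sqrt{7} + 3\right)^{2} = \left(3 + i \sqrt{7}\right)^{2}$)
$\frac{h{\left(28 \right)}}{y{\left(-24 \right)}} = \frac{\left(3 + i \sqrt{7}\right)^{2}}{16}$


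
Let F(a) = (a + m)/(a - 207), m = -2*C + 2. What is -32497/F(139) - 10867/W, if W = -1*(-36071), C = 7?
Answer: 79708171407/4581017 ≈ 17400.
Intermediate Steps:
m = -12 (m = -2*7 + 2 = -14 + 2 = -12)
W = 36071
F(a) = (-12 + a)/(-207 + a) (F(a) = (a - 12)/(a - 207) = (-12 + a)/(-207 + a))
-32497/F(139) - 10867/W = -32497*(-207 + 139)/(-12 + 139) - 10867/36071 = -32497/(127/(-68)) - 10867*1/36071 = -32497/((-1/68*127)) - 10867/36071 = -32497/(-127/68) - 10867/36071 = -32497*(-68/127) - 10867/36071 = 2209796/127 - 10867/36071 = 79708171407/4581017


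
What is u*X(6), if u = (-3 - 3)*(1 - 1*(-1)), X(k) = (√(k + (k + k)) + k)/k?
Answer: -12 - 6*√2 ≈ -20.485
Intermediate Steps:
X(k) = (k + √3*√k)/k (X(k) = (√(k + 2*k) + k)/k = (√(3*k) + k)/k = (√3*√k + k)/k = (k + √3*√k)/k)
u = -12 (u = -6*(1 + 1) = -6*2 = -12)
u*X(6) = -12*(1 + √3/√6) = -12*(1 + √3*(√6/6)) = -12*(1 + √2/2) = -12 - 6*√2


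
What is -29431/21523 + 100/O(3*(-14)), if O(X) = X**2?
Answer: -12440996/9491643 ≈ -1.3107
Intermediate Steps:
-29431/21523 + 100/O(3*(-14)) = -29431/21523 + 100/((3*(-14))**2) = -29431*1/21523 + 100/((-42)**2) = -29431/21523 + 100/1764 = -29431/21523 + 100*(1/1764) = -29431/21523 + 25/441 = -12440996/9491643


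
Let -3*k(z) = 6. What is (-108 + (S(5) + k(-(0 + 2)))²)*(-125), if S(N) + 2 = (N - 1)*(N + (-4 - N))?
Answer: -36500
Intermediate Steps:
k(z) = -2 (k(z) = -⅓*6 = -2)
S(N) = 2 - 4*N (S(N) = -2 + (N - 1)*(N + (-4 - N)) = -2 + (-1 + N)*(-4) = -2 + (4 - 4*N) = 2 - 4*N)
(-108 + (S(5) + k(-(0 + 2)))²)*(-125) = (-108 + ((2 - 4*5) - 2)²)*(-125) = (-108 + ((2 - 20) - 2)²)*(-125) = (-108 + (-18 - 2)²)*(-125) = (-108 + (-20)²)*(-125) = (-108 + 400)*(-125) = 292*(-125) = -36500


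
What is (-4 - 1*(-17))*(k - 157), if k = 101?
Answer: -728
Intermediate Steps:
(-4 - 1*(-17))*(k - 157) = (-4 - 1*(-17))*(101 - 157) = (-4 + 17)*(-56) = 13*(-56) = -728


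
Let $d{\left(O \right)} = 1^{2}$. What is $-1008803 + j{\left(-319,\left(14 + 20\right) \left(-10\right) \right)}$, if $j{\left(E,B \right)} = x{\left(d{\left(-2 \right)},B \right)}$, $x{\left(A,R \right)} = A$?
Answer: $-1008802$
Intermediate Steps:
$d{\left(O \right)} = 1$
$j{\left(E,B \right)} = 1$
$-1008803 + j{\left(-319,\left(14 + 20\right) \left(-10\right) \right)} = -1008803 + 1 = -1008802$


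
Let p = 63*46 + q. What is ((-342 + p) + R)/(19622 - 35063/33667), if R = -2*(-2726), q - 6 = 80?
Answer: 90833566/220192937 ≈ 0.41252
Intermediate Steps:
q = 86 (q = 6 + 80 = 86)
p = 2984 (p = 63*46 + 86 = 2898 + 86 = 2984)
R = 5452
((-342 + p) + R)/(19622 - 35063/33667) = ((-342 + 2984) + 5452)/(19622 - 35063/33667) = (2642 + 5452)/(19622 - 35063*1/33667) = 8094/(19622 - 35063/33667) = 8094/(660578811/33667) = 8094*(33667/660578811) = 90833566/220192937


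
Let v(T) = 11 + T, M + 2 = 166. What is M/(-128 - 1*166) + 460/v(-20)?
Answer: -22786/441 ≈ -51.669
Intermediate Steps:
M = 164 (M = -2 + 166 = 164)
M/(-128 - 1*166) + 460/v(-20) = 164/(-128 - 1*166) + 460/(11 - 20) = 164/(-128 - 166) + 460/(-9) = 164/(-294) + 460*(-⅑) = 164*(-1/294) - 460/9 = -82/147 - 460/9 = -22786/441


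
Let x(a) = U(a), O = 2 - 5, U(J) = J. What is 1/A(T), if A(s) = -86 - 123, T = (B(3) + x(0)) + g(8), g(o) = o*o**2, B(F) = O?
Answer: -1/209 ≈ -0.0047847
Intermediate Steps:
O = -3
B(F) = -3
x(a) = a
g(o) = o**3
T = 509 (T = (-3 + 0) + 8**3 = -3 + 512 = 509)
A(s) = -209
1/A(T) = 1/(-209) = -1/209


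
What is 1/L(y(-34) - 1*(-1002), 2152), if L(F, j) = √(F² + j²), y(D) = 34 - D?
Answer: √1444001/2888002 ≈ 0.00041609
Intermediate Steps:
1/L(y(-34) - 1*(-1002), 2152) = 1/(√(((34 - 1*(-34)) - 1*(-1002))² + 2152²)) = 1/(√(((34 + 34) + 1002)² + 4631104)) = 1/(√((68 + 1002)² + 4631104)) = 1/(√(1070² + 4631104)) = 1/(√(1144900 + 4631104)) = 1/(√5776004) = 1/(2*√1444001) = √1444001/2888002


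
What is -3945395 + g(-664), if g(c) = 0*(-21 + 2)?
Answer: -3945395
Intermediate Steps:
g(c) = 0 (g(c) = 0*(-19) = 0)
-3945395 + g(-664) = -3945395 + 0 = -3945395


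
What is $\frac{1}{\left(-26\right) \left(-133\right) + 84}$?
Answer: $\frac{1}{3542} \approx 0.00028233$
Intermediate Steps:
$\frac{1}{\left(-26\right) \left(-133\right) + 84} = \frac{1}{3458 + 84} = \frac{1}{3542}$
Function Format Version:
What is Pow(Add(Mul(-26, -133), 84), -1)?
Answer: Rational(1, 3542) ≈ 0.00028233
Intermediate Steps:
Pow(Add(Mul(-26, -133), 84), -1) = Pow(Add(3458, 84), -1) = Pow(3542, -1) = Rational(1, 3542)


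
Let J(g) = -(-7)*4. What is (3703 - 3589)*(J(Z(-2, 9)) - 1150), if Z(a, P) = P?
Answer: -127908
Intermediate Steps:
J(g) = 28 (J(g) = -1*(-28) = 28)
(3703 - 3589)*(J(Z(-2, 9)) - 1150) = (3703 - 3589)*(28 - 1150) = 114*(-1122) = -127908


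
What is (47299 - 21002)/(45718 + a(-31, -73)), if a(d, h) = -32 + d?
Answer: 26297/45655 ≈ 0.57599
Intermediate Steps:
(47299 - 21002)/(45718 + a(-31, -73)) = (47299 - 21002)/(45718 + (-32 - 31)) = 26297/(45718 - 63) = 26297/45655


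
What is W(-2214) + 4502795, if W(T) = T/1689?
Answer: 2535072847/563 ≈ 4.5028e+6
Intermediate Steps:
W(T) = T/1689 (W(T) = T*(1/1689) = T/1689)
W(-2214) + 4502795 = (1/1689)*(-2214) + 4502795 = -738/563 + 4502795 = 2535072847/563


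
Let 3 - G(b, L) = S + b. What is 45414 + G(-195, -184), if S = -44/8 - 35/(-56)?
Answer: 364935/8 ≈ 45617.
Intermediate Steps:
S = -39/8 (S = -44*1/8 - 35*(-1/56) = -11/2 + 5/8 = -39/8 ≈ -4.8750)
G(b, L) = 63/8 - b (G(b, L) = 3 - (-39/8 + b) = 3 + (39/8 - b) = 63/8 - b)
45414 + G(-195, -184) = 45414 + (63/8 - 1*(-195)) = 45414 + (63/8 + 195) = 45414 + 1623/8 = 364935/8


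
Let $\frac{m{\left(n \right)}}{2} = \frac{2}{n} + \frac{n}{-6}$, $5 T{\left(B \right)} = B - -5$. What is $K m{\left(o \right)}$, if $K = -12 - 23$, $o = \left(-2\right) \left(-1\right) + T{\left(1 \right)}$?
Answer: $- \frac{77}{12} \approx -6.4167$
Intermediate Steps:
$T{\left(B \right)} = 1 + \frac{B}{5}$ ($T{\left(B \right)} = \frac{B - -5}{5} = \frac{B + 5}{5} = \frac{5 + B}{5} = 1 + \frac{B}{5}$)
$o = \frac{16}{5}$ ($o = \left(-2\right) \left(-1\right) + \left(1 + \frac{1}{5} \cdot 1\right) = 2 + \left(1 + \frac{1}{5}\right) = 2 + \frac{6}{5} = \frac{16}{5} \approx 3.2$)
$m{\left(n \right)} = \frac{4}{n} - \frac{n}{3}$ ($m{\left(n \right)} = 2 \left(\frac{2}{n} + \frac{n}{-6}\right) = 2 \left(\frac{2}{n} + n \left(- \frac{1}{6}\right)\right) = 2 \left(\frac{2}{n} - \frac{n}{6}\right) = \frac{4}{n} - \frac{n}{3}$)
$K = -35$
$K m{\left(o \right)} = - 35 \left(\frac{4}{\frac{16}{5}} - \frac{16}{15}\right) = - 35 \left(4 \cdot \frac{5}{16} - \frac{16}{15}\right) = - 35 \left(\frac{5}{4} - \frac{16}{15}\right) = \left(-35\right) \frac{11}{60} = - \frac{77}{12}$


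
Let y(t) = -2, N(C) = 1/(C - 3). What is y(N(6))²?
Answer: 4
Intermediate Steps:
N(C) = 1/(-3 + C)
y(N(6))² = (-2)² = 4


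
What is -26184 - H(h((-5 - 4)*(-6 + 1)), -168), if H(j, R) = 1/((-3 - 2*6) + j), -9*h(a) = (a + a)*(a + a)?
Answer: -23958359/915 ≈ -26184.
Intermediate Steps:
h(a) = -4*a²/9 (h(a) = -(a + a)*(a + a)/9 = -2*a*2*a/9 = -4*a²/9)
H(j, R) = 1/(-15 + j) (H(j, R) = 1/((-3 - 12) + j) = 1/(-15 + j))
-26184 - H(h((-5 - 4)*(-6 + 1)), -168) = -26184 - 1/(-15 - 4*(-6 + 1)²*(-5 - 4)²/9) = -26184 - 1/(-15 - 4*(-9*(-5))²/9) = -26184 - 1/(-15 - 4/9*45²) = -26184 - 1/(-15 - 4/9*2025) = -26184 - 1/(-15 - 900) = -26184 - 1/(-915) = -26184 - 1*(-1/915) = -26184 + 1/915 = -23958359/915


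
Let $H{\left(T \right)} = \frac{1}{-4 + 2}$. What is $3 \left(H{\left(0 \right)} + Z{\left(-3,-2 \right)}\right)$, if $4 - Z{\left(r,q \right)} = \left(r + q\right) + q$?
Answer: $\frac{63}{2} \approx 31.5$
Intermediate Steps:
$H{\left(T \right)} = - \frac{1}{2}$ ($H{\left(T \right)} = \frac{1}{-2} = - \frac{1}{2}$)
$Z{\left(r,q \right)} = 4 - r - 2 q$ ($Z{\left(r,q \right)} = 4 - \left(\left(r + q\right) + q\right) = 4 - \left(\left(q + r\right) + q\right) = 4 - \left(r + 2 q\right) = 4 - r - 2 q$)
$3 \left(H{\left(0 \right)} + Z{\left(-3,-2 \right)}\right) = 3 \left(- \frac{1}{2} - -11\right) = 3 \left(- \frac{1}{2} + \left(4 + 3 + 4\right)\right) = 3 \left(- \frac{1}{2} + 11\right) = 3 \cdot \frac{21}{2} = \frac{63}{2}$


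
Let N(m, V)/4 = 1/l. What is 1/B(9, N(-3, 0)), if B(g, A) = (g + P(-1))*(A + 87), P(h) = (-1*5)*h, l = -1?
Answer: 1/1162 ≈ 0.00086058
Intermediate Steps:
P(h) = -5*h
N(m, V) = -4 (N(m, V) = 4/(-1) = 4*(-1) = -4)
B(g, A) = (5 + g)*(87 + A) (B(g, A) = (g - 5*(-1))*(A + 87) = (g + 5)*(87 + A) = (5 + g)*(87 + A))
1/B(9, N(-3, 0)) = 1/(435 + 5*(-4) + 87*9 - 4*9) = 1/(435 - 20 + 783 - 36) = 1/1162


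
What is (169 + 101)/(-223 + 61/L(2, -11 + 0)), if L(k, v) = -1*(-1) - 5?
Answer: -1080/953 ≈ -1.1333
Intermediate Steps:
L(k, v) = -4 (L(k, v) = 1 - 5 = -4)
(169 + 101)/(-223 + 61/L(2, -11 + 0)) = (169 + 101)/(-223 + 61/(-4)) = 270/(-223 + 61*(-¼)) = 270/(-223 - 61/4) = 270/(-953/4) = 270*(-4/953) = -1080/953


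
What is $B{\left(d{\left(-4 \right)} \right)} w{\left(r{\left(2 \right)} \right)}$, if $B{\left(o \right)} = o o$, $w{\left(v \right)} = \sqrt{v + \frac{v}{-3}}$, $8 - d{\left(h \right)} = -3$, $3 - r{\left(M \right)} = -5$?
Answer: $\frac{484 \sqrt{3}}{3} \approx 279.44$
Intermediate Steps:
$r{\left(M \right)} = 8$ ($r{\left(M \right)} = 3 - -5 = 3 + 5 = 8$)
$d{\left(h \right)} = 11$ ($d{\left(h \right)} = 8 - -3 = 8 + 3 = 11$)
$w{\left(v \right)} = \frac{\sqrt{6} \sqrt{v}}{3}$ ($w{\left(v \right)} = \sqrt{v + v \left(- \frac{1}{3}\right)} = \sqrt{v - \frac{v}{3}} = \sqrt{\frac{2 v}{3}} = \frac{\sqrt{6} \sqrt{v}}{3}$)
$B{\left(o \right)} = o^{2}$
$B{\left(d{\left(-4 \right)} \right)} w{\left(r{\left(2 \right)} \right)} = 11^{2} \frac{\sqrt{6} \sqrt{8}}{3} = 121 \frac{\sqrt{6} \cdot 2 \sqrt{2}}{3} = 121 \frac{4 \sqrt{3}}{3} = \frac{484 \sqrt{3}}{3}$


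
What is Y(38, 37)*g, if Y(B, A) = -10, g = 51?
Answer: -510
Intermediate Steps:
Y(38, 37)*g = -10*51 = -510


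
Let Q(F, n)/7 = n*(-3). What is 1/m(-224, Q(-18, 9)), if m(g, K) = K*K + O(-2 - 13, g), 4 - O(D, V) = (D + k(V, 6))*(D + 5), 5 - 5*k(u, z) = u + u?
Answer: 1/36481 ≈ 2.7412e-5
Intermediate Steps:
k(u, z) = 1 - 2*u/5 (k(u, z) = 1 - (u + u)/5 = 1 - 2*u/5)
Q(F, n) = -21*n (Q(F, n) = 7*(n*(-3)) = 7*(-3*n) = -21*n)
O(D, V) = 4 - (5 + D)*(1 + D - 2*V/5) (O(D, V) = 4 - (D + (1 - 2*V/5))*(D + 5) = 4 - (1 + D - 2*V/5)*(5 + D) = 4 - (5 + D)*(1 + D - 2*V/5))
m(g, K) = -136 + K² - 4*g (m(g, K) = K*K + (-1 - (-2 - 13)² - 6*(-2 - 13) + 2*g + 2*(-2 - 13)*g/5) = K² + (-1 - 1*(-15)² - 6*(-15) + 2*g + (⅖)*(-15)*g) = K² + (-1 - 1*225 + 90 + 2*g - 6*g) = K² + (-1 - 225 + 90 + 2*g - 6*g) = K² + (-136 - 4*g) = -136 + K² - 4*g)
1/m(-224, Q(-18, 9)) = 1/(-136 + (-21*9)² - 4*(-224)) = 1/(-136 + (-189)² + 896) = 1/(-136 + 35721 + 896) = 1/36481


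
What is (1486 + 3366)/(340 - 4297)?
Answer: -4852/3957 ≈ -1.2262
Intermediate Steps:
(1486 + 3366)/(340 - 4297) = 4852/(-3957) = 4852*(-1/3957) = -4852/3957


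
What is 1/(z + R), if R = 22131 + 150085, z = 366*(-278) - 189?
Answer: 1/70279 ≈ 1.4229e-5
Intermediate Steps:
z = -101937 (z = -101748 - 189 = -101937)
R = 172216
1/(z + R) = 1/(-101937 + 172216) = 1/70279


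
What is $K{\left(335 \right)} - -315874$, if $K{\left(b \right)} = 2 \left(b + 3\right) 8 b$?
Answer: $2127554$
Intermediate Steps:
$K{\left(b \right)} = b \left(48 + 16 b\right)$ ($K{\left(b \right)} = 2 \left(3 + b\right) 8 b = \left(6 + 2 b\right) 8 b = \left(48 + 16 b\right) b = b \left(48 + 16 b\right)$)
$K{\left(335 \right)} - -315874 = 16 \cdot 335 \left(3 + 335\right) - -315874 = 16 \cdot 335 \cdot 338 + 315874 = 1811680 + 315874 = 2127554$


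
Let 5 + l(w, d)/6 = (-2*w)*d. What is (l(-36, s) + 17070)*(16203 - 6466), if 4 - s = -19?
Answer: 262665312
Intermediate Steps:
s = 23 (s = 4 - 1*(-19) = 4 + 19 = 23)
l(w, d) = -30 - 12*d*w (l(w, d) = -30 + 6*((-2*w)*d) = -30 + 6*(-2*d*w) = -30 - 12*d*w)
(l(-36, s) + 17070)*(16203 - 6466) = ((-30 - 12*23*(-36)) + 17070)*(16203 - 6466) = ((-30 + 9936) + 17070)*9737 = (9906 + 17070)*9737 = 26976*9737 = 262665312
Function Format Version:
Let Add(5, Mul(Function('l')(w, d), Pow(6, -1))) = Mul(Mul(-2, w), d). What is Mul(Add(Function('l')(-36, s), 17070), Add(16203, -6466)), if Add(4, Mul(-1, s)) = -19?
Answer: 262665312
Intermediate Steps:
s = 23 (s = Add(4, Mul(-1, -19)) = Add(4, 19) = 23)
Function('l')(w, d) = Add(-30, Mul(-12, d, w)) (Function('l')(w, d) = Add(-30, Mul(6, Mul(Mul(-2, w), d))) = Add(-30, Mul(6, Mul(-2, d, w))) = Add(-30, Mul(-12, d, w)))
Mul(Add(Function('l')(-36, s), 17070), Add(16203, -6466)) = Mul(Add(Add(-30, Mul(-12, 23, -36)), 17070), Add(16203, -6466)) = Mul(Add(Add(-30, 9936), 17070), 9737) = Mul(Add(9906, 17070), 9737) = Mul(26976, 9737) = 262665312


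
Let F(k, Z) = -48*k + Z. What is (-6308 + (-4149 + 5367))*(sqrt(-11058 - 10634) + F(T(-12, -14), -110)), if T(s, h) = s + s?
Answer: -5303780 - 10180*I*sqrt(5423) ≈ -5.3038e+6 - 7.4967e+5*I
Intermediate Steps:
T(s, h) = 2*s
F(k, Z) = Z - 48*k
(-6308 + (-4149 + 5367))*(sqrt(-11058 - 10634) + F(T(-12, -14), -110)) = (-6308 + (-4149 + 5367))*(sqrt(-11058 - 10634) + (-110 - 96*(-12))) = (-6308 + 1218)*(sqrt(-21692) + (-110 - 48*(-24))) = -5090*(2*I*sqrt(5423) + (-110 + 1152)) = -5090*(2*I*sqrt(5423) + 1042) = -5090*(1042 + 2*I*sqrt(5423)) = -5303780 - 10180*I*sqrt(5423)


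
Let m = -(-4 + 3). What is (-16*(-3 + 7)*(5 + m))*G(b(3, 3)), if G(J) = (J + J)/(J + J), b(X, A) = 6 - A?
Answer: -384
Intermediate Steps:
m = 1 (m = -1*(-1) = 1)
G(J) = 1 (G(J) = (2*J)/((2*J)) = (2*J)*(1/(2*J)) = 1)
(-16*(-3 + 7)*(5 + m))*G(b(3, 3)) = -16*(-3 + 7)*(5 + 1)*1 = -64*6*1 = -16*24*1 = -384*1 = -384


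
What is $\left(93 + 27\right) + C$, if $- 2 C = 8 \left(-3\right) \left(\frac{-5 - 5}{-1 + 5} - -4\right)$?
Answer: $138$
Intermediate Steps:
$C = 18$ ($C = - \frac{8 \left(-3\right) \left(\frac{-5 - 5}{-1 + 5} - -4\right)}{2} = - \frac{\left(-24\right) \left(- \frac{10}{4} + 4\right)}{2} = - \frac{\left(-24\right) \left(\left(-10\right) \frac{1}{4} + 4\right)}{2} = - \frac{\left(-24\right) \left(- \frac{5}{2} + 4\right)}{2} = - \frac{\left(-24\right) \frac{3}{2}}{2} = \left(- \frac{1}{2}\right) \left(-36\right) = 18$)
$\left(93 + 27\right) + C = \left(93 + 27\right) + 18 = 120 + 18 = 138$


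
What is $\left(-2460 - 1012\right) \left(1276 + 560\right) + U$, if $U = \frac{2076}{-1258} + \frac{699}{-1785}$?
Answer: $- \frac{140336687831}{22015} \approx -6.3746 \cdot 10^{6}$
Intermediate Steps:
$U = - \frac{44951}{22015}$ ($U = 2076 \left(- \frac{1}{1258}\right) + 699 \left(- \frac{1}{1785}\right) = - \frac{1038}{629} - \frac{233}{595} = - \frac{44951}{22015} \approx -2.0418$)
$\left(-2460 - 1012\right) \left(1276 + 560\right) + U = \left(-2460 - 1012\right) \left(1276 + 560\right) - \frac{44951}{22015} = \left(-3472\right) 1836 - \frac{44951}{22015} = -6374592 - \frac{44951}{22015} = - \frac{140336687831}{22015}$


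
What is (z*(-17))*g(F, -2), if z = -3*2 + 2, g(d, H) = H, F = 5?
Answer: -136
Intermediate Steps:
z = -4 (z = -6 + 2 = -4)
(z*(-17))*g(F, -2) = -4*(-17)*(-2) = 68*(-2) = -136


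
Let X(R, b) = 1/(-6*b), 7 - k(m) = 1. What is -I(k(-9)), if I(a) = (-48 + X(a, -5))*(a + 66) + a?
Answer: 17238/5 ≈ 3447.6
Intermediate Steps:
k(m) = 6 (k(m) = 7 - 1*1 = 7 - 1 = 6)
X(R, b) = -1/(6*b) (X(R, b) = 1*(-1/(6*b)) = -1/(6*b))
I(a) = -15829/5 - 1409*a/30 (I(a) = (-48 - ⅙/(-5))*(a + 66) + a = (-48 - ⅙*(-⅕))*(66 + a) + a = (-48 + 1/30)*(66 + a) + a = -1439*(66 + a)/30 + a = (-15829/5 - 1439*a/30) + a = -15829/5 - 1409*a/30)
-I(k(-9)) = -(-15829/5 - 1409/30*6) = -(-15829/5 - 1409/5) = -1*(-17238/5) = 17238/5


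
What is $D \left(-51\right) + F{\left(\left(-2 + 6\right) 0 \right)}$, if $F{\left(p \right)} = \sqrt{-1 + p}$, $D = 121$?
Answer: $-6171 + i \approx -6171.0 + 1.0 i$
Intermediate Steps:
$D \left(-51\right) + F{\left(\left(-2 + 6\right) 0 \right)} = 121 \left(-51\right) + \sqrt{-1 + \left(-2 + 6\right) 0} = -6171 + \sqrt{-1 + 4 \cdot 0} = -6171 + \sqrt{-1 + 0} = -6171 + \sqrt{-1} = -6171 + i$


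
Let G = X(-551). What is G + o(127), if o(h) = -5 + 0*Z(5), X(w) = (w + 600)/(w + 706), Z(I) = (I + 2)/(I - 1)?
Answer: -726/155 ≈ -4.6839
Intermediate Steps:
Z(I) = (2 + I)/(-1 + I)
X(w) = (600 + w)/(706 + w)
G = 49/155 (G = (600 - 551)/(706 - 551) = 49/155 ≈ 0.31613)
o(h) = -5 (o(h) = -5 + 0*((2 + 5)/(-1 + 5)) = -5 + 0*(7/4) = -5 + 0 = -5)
G + o(127) = 49/155 - 5 = -726/155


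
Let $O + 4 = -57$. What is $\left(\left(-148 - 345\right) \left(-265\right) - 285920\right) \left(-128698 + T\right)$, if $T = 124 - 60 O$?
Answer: $19396021350$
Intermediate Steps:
$O = -61$ ($O = -4 - 57 = -61$)
$T = 3784$ ($T = 124 - -3660 = 124 + 3660 = 3784$)
$\left(\left(-148 - 345\right) \left(-265\right) - 285920\right) \left(-128698 + T\right) = \left(\left(-148 - 345\right) \left(-265\right) - 285920\right) \left(-128698 + 3784\right) = \left(\left(-493\right) \left(-265\right) - 285920\right) \left(-124914\right) = \left(130645 - 285920\right) \left(-124914\right) = \left(-155275\right) \left(-124914\right) = 19396021350$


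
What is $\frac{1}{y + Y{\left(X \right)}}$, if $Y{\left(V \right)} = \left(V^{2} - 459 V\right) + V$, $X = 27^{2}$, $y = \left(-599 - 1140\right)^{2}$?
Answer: $\frac{1}{3221680} \approx 3.104 \cdot 10^{-7}$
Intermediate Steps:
$y = 3024121$ ($y = \left(-1739\right)^{2} = 3024121$)
$X = 729$
$Y{\left(V \right)} = V^{2} - 458 V$
$\frac{1}{y + Y{\left(X \right)}} = \frac{1}{3024121 + 729 \left(-458 + 729\right)} = \frac{1}{3024121 + 729 \cdot 271} = \frac{1}{3024121 + 197559} = \frac{1}{3221680}$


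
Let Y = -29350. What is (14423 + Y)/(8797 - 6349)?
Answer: -14927/2448 ≈ -6.0976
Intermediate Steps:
(14423 + Y)/(8797 - 6349) = (14423 - 29350)/(8797 - 6349) = -14927/2448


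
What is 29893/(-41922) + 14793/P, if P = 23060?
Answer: -34590217/483360660 ≈ -0.071562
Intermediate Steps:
29893/(-41922) + 14793/P = 29893/(-41922) + 14793/23060 = 29893*(-1/41922) + 14793*(1/23060) = -29893/41922 + 14793/23060 = -34590217/483360660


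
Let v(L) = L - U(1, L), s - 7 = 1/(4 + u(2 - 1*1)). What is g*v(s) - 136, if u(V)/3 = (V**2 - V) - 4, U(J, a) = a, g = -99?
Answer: -136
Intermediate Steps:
u(V) = -12 - 3*V + 3*V**2 (u(V) = 3*((V**2 - V) - 4) = 3*(-4 + V**2 - V) = -12 - 3*V + 3*V**2)
s = 55/8 (s = 7 + 1/(4 + (-12 - 3*(2 - 1*1) + 3*(2 - 1*1)**2)) = 7 + 1/(4 + (-12 - 3*(2 - 1) + 3*(2 - 1)**2)) = 7 + 1/(4 + (-12 - 3*1 + 3*1**2)) = 7 + 1/(4 + (-12 - 3 + 3*1)) = 7 + 1/(4 + (-12 - 3 + 3)) = 7 + 1/(4 - 12) = 7 + 1/(-8) = 7 - 1/8 = 55/8 ≈ 6.8750)
v(L) = 0 (v(L) = L - L = 0)
g*v(s) - 136 = -99*0 - 136 = 0 - 136 = -136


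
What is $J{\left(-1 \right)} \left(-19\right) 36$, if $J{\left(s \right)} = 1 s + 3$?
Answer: $-1368$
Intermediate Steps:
$J{\left(s \right)} = 3 + s$ ($J{\left(s \right)} = s + 3 = 3 + s$)
$J{\left(-1 \right)} \left(-19\right) 36 = \left(3 - 1\right) \left(-19\right) 36 = 2 \left(-19\right) 36 = \left(-38\right) 36 = -1368$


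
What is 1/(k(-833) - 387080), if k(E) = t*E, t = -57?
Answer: -1/339599 ≈ -2.9446e-6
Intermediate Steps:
k(E) = -57*E
1/(k(-833) - 387080) = 1/(-57*(-833) - 387080) = 1/(47481 - 387080) = 1/(-339599) = -1/339599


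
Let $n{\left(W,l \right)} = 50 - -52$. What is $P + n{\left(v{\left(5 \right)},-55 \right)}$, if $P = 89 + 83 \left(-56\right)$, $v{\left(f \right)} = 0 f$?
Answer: $-4457$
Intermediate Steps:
$v{\left(f \right)} = 0$
$n{\left(W,l \right)} = 102$ ($n{\left(W,l \right)} = 50 + 52 = 102$)
$P = -4559$ ($P = 89 - 4648 = -4559$)
$P + n{\left(v{\left(5 \right)},-55 \right)} = -4559 + 102 = -4457$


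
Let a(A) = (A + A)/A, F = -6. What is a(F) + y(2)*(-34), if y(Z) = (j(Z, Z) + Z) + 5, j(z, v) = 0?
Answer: -236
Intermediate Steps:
a(A) = 2 (a(A) = (2*A)/A = 2)
y(Z) = 5 + Z (y(Z) = (0 + Z) + 5 = Z + 5 = 5 + Z)
a(F) + y(2)*(-34) = 2 + (5 + 2)*(-34) = 2 + 7*(-34) = 2 - 238 = -236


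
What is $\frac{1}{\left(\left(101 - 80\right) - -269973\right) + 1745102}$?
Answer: $\frac{1}{2015096} \approx 4.9625 \cdot 10^{-7}$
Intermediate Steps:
$\frac{1}{\left(\left(101 - 80\right) - -269973\right) + 1745102} = \frac{1}{\left(\left(101 - 80\right) + 269973\right) + 1745102} = \frac{1}{\left(21 + 269973\right) + 1745102} = \frac{1}{269994 + 1745102} = \frac{1}{2015096}$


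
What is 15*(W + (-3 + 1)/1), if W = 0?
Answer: -30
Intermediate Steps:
15*(W + (-3 + 1)/1) = 15*(0 + (-3 + 1)/1) = 15*(0 + 1*(-2)) = 15*(0 - 2) = 15*(-2) = -30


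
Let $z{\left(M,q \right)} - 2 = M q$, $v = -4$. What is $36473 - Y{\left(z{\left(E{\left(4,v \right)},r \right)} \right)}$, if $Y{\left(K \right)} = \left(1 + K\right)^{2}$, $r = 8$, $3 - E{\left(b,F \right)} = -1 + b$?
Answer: $36464$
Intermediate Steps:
$E{\left(b,F \right)} = 4 - b$ ($E{\left(b,F \right)} = 3 - \left(-1 + b\right) = 4 - b$)
$z{\left(M,q \right)} = 2 + M q$
$36473 - Y{\left(z{\left(E{\left(4,v \right)},r \right)} \right)} = 36473 - \left(1 + \left(2 + \left(4 - 4\right) 8\right)\right)^{2} = 36473 - \left(1 + \left(2 + 0 \cdot 8\right)\right)^{2} = 36473 - \left(1 + \left(2 + 0\right)\right)^{2} = 36473 - \left(1 + 2\right)^{2} = 36473 - 3^{2} = 36473 - 9 = 36464$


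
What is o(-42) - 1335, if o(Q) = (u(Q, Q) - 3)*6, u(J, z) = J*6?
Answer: -2865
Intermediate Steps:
u(J, z) = 6*J
o(Q) = -18 + 36*Q (o(Q) = (6*Q - 3)*6 = (-3 + 6*Q)*6 = -18 + 36*Q)
o(-42) - 1335 = (-18 + 36*(-42)) - 1335 = (-18 - 1512) - 1335 = -1530 - 1335 = -2865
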